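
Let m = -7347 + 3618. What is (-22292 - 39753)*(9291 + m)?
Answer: -345094290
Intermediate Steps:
m = -3729
(-22292 - 39753)*(9291 + m) = (-22292 - 39753)*(9291 - 3729) = -62045*5562 = -345094290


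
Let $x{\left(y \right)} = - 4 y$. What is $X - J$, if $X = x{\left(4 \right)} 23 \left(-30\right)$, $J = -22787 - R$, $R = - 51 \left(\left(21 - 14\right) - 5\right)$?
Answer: $33725$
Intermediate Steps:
$R = -102$ ($R = - 51 \left(7 - 5\right) = \left(-51\right) 2 = -102$)
$J = -22685$ ($J = -22787 - -102 = -22787 + 102 = -22685$)
$X = 11040$ ($X = \left(-4\right) 4 \cdot 23 \left(-30\right) = \left(-16\right) 23 \left(-30\right) = \left(-368\right) \left(-30\right) = 11040$)
$X - J = 11040 - -22685 = 11040 + 22685 = 33725$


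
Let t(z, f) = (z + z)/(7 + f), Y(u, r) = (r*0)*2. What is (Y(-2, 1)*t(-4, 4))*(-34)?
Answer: 0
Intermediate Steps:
Y(u, r) = 0 (Y(u, r) = 0*2 = 0)
t(z, f) = 2*z/(7 + f) (t(z, f) = (2*z)/(7 + f) = 2*z/(7 + f))
(Y(-2, 1)*t(-4, 4))*(-34) = (0*(2*(-4)/(7 + 4)))*(-34) = (0*(2*(-4)/11))*(-34) = (0*(2*(-4)*(1/11)))*(-34) = (0*(-8/11))*(-34) = 0*(-34) = 0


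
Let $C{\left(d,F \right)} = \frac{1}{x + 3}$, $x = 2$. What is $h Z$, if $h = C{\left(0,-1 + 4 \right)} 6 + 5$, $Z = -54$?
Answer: $- \frac{1674}{5} \approx -334.8$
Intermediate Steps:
$C{\left(d,F \right)} = \frac{1}{5}$ ($C{\left(d,F \right)} = \frac{1}{2 + 3} = \frac{1}{5}$)
$h = \frac{31}{5}$ ($h = \frac{1}{5} \cdot 6 + 5 = \frac{6}{5} + 5 = \frac{31}{5} \approx 6.2$)
$h Z = \frac{31}{5} \left(-54\right) = - \frac{1674}{5}$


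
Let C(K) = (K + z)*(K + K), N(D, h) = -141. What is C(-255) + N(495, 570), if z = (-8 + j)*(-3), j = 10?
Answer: 132969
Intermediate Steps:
z = -6 (z = (-8 + 10)*(-3) = 2*(-3) = -6)
C(K) = 2*K*(-6 + K) (C(K) = (K - 6)*(K + K) = (-6 + K)*(2*K) = 2*K*(-6 + K))
C(-255) + N(495, 570) = 2*(-255)*(-6 - 255) - 141 = 2*(-255)*(-261) - 141 = 133110 - 141 = 132969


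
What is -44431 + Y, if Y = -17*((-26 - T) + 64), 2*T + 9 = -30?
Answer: -90817/2 ≈ -45409.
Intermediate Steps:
T = -39/2 (T = -9/2 + (½)*(-30) = -9/2 - 15 = -39/2 ≈ -19.500)
Y = -1955/2 (Y = -17*((-26 - 1*(-39/2)) + 64) = -17*((-26 + 39/2) + 64) = -17*(-13/2 + 64) = -17*115/2 = -1955/2 ≈ -977.50)
-44431 + Y = -44431 - 1955/2 = -90817/2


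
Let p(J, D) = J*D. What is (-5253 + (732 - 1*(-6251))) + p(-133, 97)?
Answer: -11171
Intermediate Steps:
p(J, D) = D*J
(-5253 + (732 - 1*(-6251))) + p(-133, 97) = (-5253 + (732 - 1*(-6251))) + 97*(-133) = (-5253 + (732 + 6251)) - 12901 = (-5253 + 6983) - 12901 = 1730 - 12901 = -11171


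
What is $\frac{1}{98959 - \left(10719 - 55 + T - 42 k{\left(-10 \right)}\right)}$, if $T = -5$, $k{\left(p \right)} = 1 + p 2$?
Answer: $\frac{1}{87502} \approx 1.1428 \cdot 10^{-5}$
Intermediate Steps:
$k{\left(p \right)} = 1 + 2 p$
$\frac{1}{98959 - \left(10719 - 55 + T - 42 k{\left(-10 \right)}\right)} = \frac{1}{98959 - \left(10714 - 55 - 42 \left(1 + 2 \left(-10\right)\right)\right)} = \frac{1}{98959 - \left(10659 - 42 \left(1 - 20\right)\right)} = \frac{1}{98959 - \left(10659 + 798\right)} = \frac{1}{98959 - 11457} = \frac{1}{87502}$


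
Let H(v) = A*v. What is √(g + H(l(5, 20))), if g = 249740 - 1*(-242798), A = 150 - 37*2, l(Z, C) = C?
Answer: √494058 ≈ 702.89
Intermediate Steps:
A = 76 (A = 150 - 1*74 = 150 - 74 = 76)
g = 492538 (g = 249740 + 242798 = 492538)
H(v) = 76*v
√(g + H(l(5, 20))) = √(492538 + 76*20) = √(492538 + 1520) = √494058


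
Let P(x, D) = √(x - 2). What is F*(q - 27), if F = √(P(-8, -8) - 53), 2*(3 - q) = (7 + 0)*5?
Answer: -83*√(-53 + I*√10)/2 ≈ -9.0092 - 302.26*I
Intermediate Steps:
P(x, D) = √(-2 + x)
q = -29/2 (q = 3 - (7 + 0)*5/2 = 3 - 7*5/2 = 3 - ½*35 = 3 - 35/2 = -29/2 ≈ -14.500)
F = √(-53 + I*√10) (F = √(√(-2 - 8) - 53) = √(√(-10) - 53) = √(I*√10 - 53) = √(-53 + I*√10) ≈ 0.21709 + 7.2833*I)
F*(q - 27) = √(-53 + I*√10)*(-29/2 - 27) = √(-53 + I*√10)*(-83/2) = -83*√(-53 + I*√10)/2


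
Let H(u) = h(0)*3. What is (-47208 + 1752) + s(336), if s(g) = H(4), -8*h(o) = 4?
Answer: -90915/2 ≈ -45458.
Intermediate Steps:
h(o) = -½ (h(o) = -⅛*4 = -½)
H(u) = -3/2 (H(u) = -½*3 = -3/2)
s(g) = -3/2
(-47208 + 1752) + s(336) = (-47208 + 1752) - 3/2 = -45456 - 3/2 = -90915/2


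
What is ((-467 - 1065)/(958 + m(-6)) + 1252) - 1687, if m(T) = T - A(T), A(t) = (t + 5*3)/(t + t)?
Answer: -1663913/3811 ≈ -436.61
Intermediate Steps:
A(t) = (15 + t)/(2*t) (A(t) = (t + 15)/((2*t)) = (15 + t)*(1/(2*t)) = (15 + t)/(2*t))
m(T) = T - (15 + T)/(2*T)
((-467 - 1065)/(958 + m(-6)) + 1252) - 1687 = ((-467 - 1065)/(958 + (-½ - 6 - 15/2/(-6))) + 1252) - 1687 = (-1532/(958 + (-½ - 6 - 15/2*(-⅙))) + 1252) - 1687 = (-1532/(958 + (-½ - 6 + 5/4)) + 1252) - 1687 = (-1532/(958 - 21/4) + 1252) - 1687 = (-1532/3811/4 + 1252) - 1687 = (-1532*4/3811 + 1252) - 1687 = (-6128/3811 + 1252) - 1687 = 4765244/3811 - 1687 = -1663913/3811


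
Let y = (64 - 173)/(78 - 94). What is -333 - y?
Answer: -5437/16 ≈ -339.81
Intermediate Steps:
y = 109/16 (y = -109/(-16) = -109*(-1/16) = 109/16 ≈ 6.8125)
-333 - y = -333 - 1*109/16 = -333 - 109/16 = -5437/16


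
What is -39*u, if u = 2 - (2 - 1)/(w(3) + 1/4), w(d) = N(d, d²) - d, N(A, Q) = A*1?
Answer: 78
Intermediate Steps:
N(A, Q) = A
w(d) = 0 (w(d) = d - d = 0)
u = -2 (u = 2 - (2 - 1)/(0 + 1/4) = 2 - 1/(0 + ¼) = 2 - 1/¼ = 2 - 4 = -2)
-39*u = -39*(-2) = 78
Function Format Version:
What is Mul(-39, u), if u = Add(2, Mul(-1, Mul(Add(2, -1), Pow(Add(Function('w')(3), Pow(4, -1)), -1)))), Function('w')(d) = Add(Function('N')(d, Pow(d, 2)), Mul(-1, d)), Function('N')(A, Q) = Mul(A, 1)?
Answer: 78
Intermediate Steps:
Function('N')(A, Q) = A
Function('w')(d) = 0 (Function('w')(d) = Add(d, Mul(-1, d)) = 0)
u = -2 (u = Add(2, Mul(-1, Mul(Add(2, -1), Pow(Add(0, Pow(4, -1)), -1)))) = Add(2, Mul(-1, Mul(1, Pow(Add(0, Rational(1, 4)), -1)))) = Add(2, Mul(-1, Mul(1, Pow(Rational(1, 4), -1)))) = Add(2, Mul(-1, Mul(1, 4))) = Add(2, Mul(-1, 4)) = Add(2, -4) = -2)
Mul(-39, u) = Mul(-39, -2) = 78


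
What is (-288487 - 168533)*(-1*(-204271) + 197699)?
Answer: -183708329400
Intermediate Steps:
(-288487 - 168533)*(-1*(-204271) + 197699) = -457020*(204271 + 197699) = -457020*401970 = -183708329400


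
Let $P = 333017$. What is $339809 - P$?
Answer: $6792$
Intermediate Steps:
$339809 - P = 339809 - 333017 = 6792$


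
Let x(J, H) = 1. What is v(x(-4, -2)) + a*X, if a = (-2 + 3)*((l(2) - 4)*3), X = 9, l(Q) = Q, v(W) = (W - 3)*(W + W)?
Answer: -58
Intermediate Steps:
v(W) = 2*W*(-3 + W) (v(W) = (-3 + W)*(2*W) = 2*W*(-3 + W))
a = -6 (a = (-2 + 3)*((2 - 4)*3) = 1*(-2*3) = 1*(-6) = -6)
v(x(-4, -2)) + a*X = 2*1*(-3 + 1) - 6*9 = 2*1*(-2) - 54 = -4 - 54 = -58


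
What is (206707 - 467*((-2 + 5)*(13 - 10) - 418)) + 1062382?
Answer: 1460092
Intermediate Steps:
(206707 - 467*((-2 + 5)*(13 - 10) - 418)) + 1062382 = (206707 - 467*(3*3 - 418)) + 1062382 = (206707 - 467*(9 - 418)) + 1062382 = (206707 - 467*(-409)) + 1062382 = (206707 + 191003) + 1062382 = 397710 + 1062382 = 1460092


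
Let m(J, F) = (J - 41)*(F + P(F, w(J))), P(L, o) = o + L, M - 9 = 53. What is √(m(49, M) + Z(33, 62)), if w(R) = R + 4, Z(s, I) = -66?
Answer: 15*√6 ≈ 36.742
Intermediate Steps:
M = 62 (M = 9 + 53 = 62)
w(R) = 4 + R
P(L, o) = L + o
m(J, F) = (-41 + J)*(4 + J + 2*F) (m(J, F) = (J - 41)*(F + (F + (4 + J))) = (-41 + J)*(F + (4 + F + J)) = (-41 + J)*(4 + J + 2*F))
√(m(49, M) + Z(33, 62)) = √((-164 + 49² - 82*62 - 37*49 + 2*62*49) - 66) = √((-164 + 2401 - 5084 - 1813 + 6076) - 66) = √(1416 - 66) = √1350 = 15*√6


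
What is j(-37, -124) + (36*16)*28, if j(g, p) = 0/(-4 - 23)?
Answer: 16128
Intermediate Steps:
j(g, p) = 0 (j(g, p) = 0/(-27) = 0*(-1/27) = 0)
j(-37, -124) + (36*16)*28 = 0 + (36*16)*28 = 0 + 576*28 = 0 + 16128 = 16128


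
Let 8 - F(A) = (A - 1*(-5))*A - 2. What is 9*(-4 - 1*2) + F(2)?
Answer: -58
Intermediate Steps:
F(A) = 10 - A*(5 + A) (F(A) = 8 - ((A - 1*(-5))*A - 2) = 8 - ((A + 5)*A - 2) = 8 - ((5 + A)*A - 2) = 8 - (A*(5 + A) - 2) = 8 - (-2 + A*(5 + A)) = 8 + (2 - A*(5 + A)) = 10 - A*(5 + A))
9*(-4 - 1*2) + F(2) = 9*(-4 - 1*2) + (10 - 1*2² - 5*2) = 9*(-4 - 2) + (10 - 1*4 - 10) = 9*(-6) + (10 - 4 - 10) = -54 - 4 = -58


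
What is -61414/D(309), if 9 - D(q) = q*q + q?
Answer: 61414/95781 ≈ 0.64119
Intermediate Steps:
D(q) = 9 - q - q**2 (D(q) = 9 - (q*q + q) = 9 - (q**2 + q) = 9 - (q + q**2) = 9 + (-q - q**2) = 9 - q - q**2)
-61414/D(309) = -61414/(9 - 1*309 - 1*309**2) = -61414/(9 - 309 - 1*95481) = -61414/(9 - 309 - 95481) = -61414/(-95781) = -61414*(-1/95781) = 61414/95781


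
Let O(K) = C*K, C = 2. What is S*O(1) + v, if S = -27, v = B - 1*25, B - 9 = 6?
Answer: -64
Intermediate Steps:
B = 15 (B = 9 + 6 = 15)
v = -10 (v = 15 - 1*25 = 15 - 25 = -10)
O(K) = 2*K
S*O(1) + v = -54 - 10 = -64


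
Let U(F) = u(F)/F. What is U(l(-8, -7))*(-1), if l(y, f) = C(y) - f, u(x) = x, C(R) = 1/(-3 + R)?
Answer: -1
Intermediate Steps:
l(y, f) = 1/(-3 + y) - f
U(F) = 1 (U(F) = F/F = 1)
U(l(-8, -7))*(-1) = 1*(-1) = -1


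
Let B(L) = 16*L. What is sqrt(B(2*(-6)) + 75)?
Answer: 3*I*sqrt(13) ≈ 10.817*I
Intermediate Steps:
sqrt(B(2*(-6)) + 75) = sqrt(16*(2*(-6)) + 75) = sqrt(16*(-12) + 75) = sqrt(-192 + 75) = sqrt(-117) = 3*I*sqrt(13)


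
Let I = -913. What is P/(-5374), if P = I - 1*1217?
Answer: 1065/2687 ≈ 0.39635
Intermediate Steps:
P = -2130 (P = -913 - 1*1217 = -913 - 1217 = -2130)
P/(-5374) = -2130/(-5374) = -2130*(-1/5374) = 1065/2687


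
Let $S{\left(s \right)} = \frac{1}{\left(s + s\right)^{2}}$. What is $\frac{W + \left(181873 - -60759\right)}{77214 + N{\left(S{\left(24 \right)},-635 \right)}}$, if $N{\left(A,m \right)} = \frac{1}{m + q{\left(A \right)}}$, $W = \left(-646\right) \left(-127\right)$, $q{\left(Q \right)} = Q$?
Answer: $\frac{237505362143}{56483545521} \approx 4.2049$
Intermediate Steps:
$W = 82042$
$S{\left(s \right)} = \frac{1}{4 s^{2}}$ ($S{\left(s \right)} = \frac{1}{\left(2 s\right)^{2}} = \frac{1}{4 s^{2}}$)
$N{\left(A,m \right)} = \frac{1}{A + m}$ ($N{\left(A,m \right)} = \frac{1}{m + A} = \frac{1}{A + m}$)
$\frac{W + \left(181873 - -60759\right)}{77214 + N{\left(S{\left(24 \right)},-635 \right)}} = \frac{82042 + \left(181873 - -60759\right)}{77214 + \frac{1}{\frac{1}{4 \cdot 576} - 635}} = \frac{82042 + \left(181873 + 60759\right)}{77214 + \frac{1}{\frac{1}{4} \cdot \frac{1}{576} - 635}} = \frac{82042 + 242632}{77214 + \frac{1}{\frac{1}{2304} - 635}} = \frac{324674}{77214 + \frac{1}{- \frac{1463039}{2304}}} = \frac{324674}{77214 - \frac{2304}{1463039}} = \frac{324674}{\frac{112967091042}{1463039}} = 324674 \cdot \frac{1463039}{112967091042} = \frac{237505362143}{56483545521}$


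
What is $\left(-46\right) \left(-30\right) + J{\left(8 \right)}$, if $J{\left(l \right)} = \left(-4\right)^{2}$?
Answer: $1396$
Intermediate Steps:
$J{\left(l \right)} = 16$
$\left(-46\right) \left(-30\right) + J{\left(8 \right)} = \left(-46\right) \left(-30\right) + 16 = 1380 + 16 = 1396$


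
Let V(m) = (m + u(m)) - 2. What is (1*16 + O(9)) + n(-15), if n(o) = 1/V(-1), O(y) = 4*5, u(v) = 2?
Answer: 35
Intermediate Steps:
V(m) = m (V(m) = (m + 2) - 2 = (2 + m) - 2 = m)
O(y) = 20
n(o) = -1 (n(o) = 1/(-1) = -1)
(1*16 + O(9)) + n(-15) = (1*16 + 20) - 1 = (16 + 20) - 1 = 36 - 1 = 35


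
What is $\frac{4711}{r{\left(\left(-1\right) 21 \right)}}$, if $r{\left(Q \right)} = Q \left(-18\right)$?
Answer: $\frac{673}{54} \approx 12.463$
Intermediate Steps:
$r{\left(Q \right)} = - 18 Q$
$\frac{4711}{r{\left(\left(-1\right) 21 \right)}} = \frac{4711}{\left(-18\right) \left(\left(-1\right) 21\right)} = \frac{4711}{\left(-18\right) \left(-21\right)} = \frac{4711}{378} = 4711 \cdot \frac{1}{378} = \frac{673}{54}$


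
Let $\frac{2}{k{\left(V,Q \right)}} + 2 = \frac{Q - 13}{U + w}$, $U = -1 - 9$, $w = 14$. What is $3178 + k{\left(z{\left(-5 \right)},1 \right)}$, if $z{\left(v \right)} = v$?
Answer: $\frac{15888}{5} \approx 3177.6$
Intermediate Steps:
$U = -10$
$k{\left(V,Q \right)} = \frac{2}{- \frac{21}{4} + \frac{Q}{4}}$ ($k{\left(V,Q \right)} = \frac{2}{-2 + \frac{Q - 13}{-10 + 14}} = \frac{2}{-2 + \frac{-13 + Q}{4}} = \frac{2}{-2 + \left(-13 + Q\right) \frac{1}{4}} = \frac{2}{-2 + \left(- \frac{13}{4} + \frac{Q}{4}\right)} = \frac{2}{- \frac{21}{4} + \frac{Q}{4}}$)
$3178 + k{\left(z{\left(-5 \right)},1 \right)} = 3178 + \frac{8}{-21 + 1} = 3178 + \frac{8}{-20} = 3178 + 8 \left(- \frac{1}{20}\right) = 3178 - \frac{2}{5} = \frac{15888}{5}$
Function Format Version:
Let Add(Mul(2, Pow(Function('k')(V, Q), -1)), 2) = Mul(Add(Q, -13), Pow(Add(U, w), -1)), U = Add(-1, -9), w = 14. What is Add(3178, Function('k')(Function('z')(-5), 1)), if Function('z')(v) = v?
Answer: Rational(15888, 5) ≈ 3177.6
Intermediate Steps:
U = -10
Function('k')(V, Q) = Mul(2, Pow(Add(Rational(-21, 4), Mul(Rational(1, 4), Q)), -1)) (Function('k')(V, Q) = Mul(2, Pow(Add(-2, Mul(Add(Q, -13), Pow(Add(-10, 14), -1))), -1)) = Mul(2, Pow(Add(-2, Mul(Add(-13, Q), Pow(4, -1))), -1)) = Mul(2, Pow(Add(-2, Mul(Add(-13, Q), Rational(1, 4))), -1)) = Mul(2, Pow(Add(-2, Add(Rational(-13, 4), Mul(Rational(1, 4), Q))), -1)) = Mul(2, Pow(Add(Rational(-21, 4), Mul(Rational(1, 4), Q)), -1)))
Add(3178, Function('k')(Function('z')(-5), 1)) = Add(3178, Mul(8, Pow(Add(-21, 1), -1))) = Add(3178, Mul(8, Pow(-20, -1))) = Add(3178, Mul(8, Rational(-1, 20))) = Add(3178, Rational(-2, 5)) = Rational(15888, 5)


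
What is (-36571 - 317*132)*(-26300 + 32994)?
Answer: -524910010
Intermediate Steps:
(-36571 - 317*132)*(-26300 + 32994) = (-36571 - 41844)*6694 = -78415*6694 = -524910010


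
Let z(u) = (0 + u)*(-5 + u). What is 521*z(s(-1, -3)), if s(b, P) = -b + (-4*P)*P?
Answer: 729400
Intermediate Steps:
s(b, P) = -b - 4*P**2
z(u) = u*(-5 + u)
521*z(s(-1, -3)) = 521*((-1*(-1) - 4*(-3)**2)*(-5 + (-1*(-1) - 4*(-3)**2))) = 521*((1 - 4*9)*(-5 + (1 - 4*9))) = 521*((1 - 36)*(-5 + (1 - 36))) = 521*(-35*(-5 - 35)) = 521*(-35*(-40)) = 521*1400 = 729400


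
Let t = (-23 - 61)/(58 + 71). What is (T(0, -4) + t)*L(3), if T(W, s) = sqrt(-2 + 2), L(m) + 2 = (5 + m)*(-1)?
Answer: 280/43 ≈ 6.5116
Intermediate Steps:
L(m) = -7 - m (L(m) = -2 + (5 + m)*(-1) = -2 + (-5 - m) = -7 - m)
t = -28/43 (t = -84/129 = -84*1/129 = -28/43 ≈ -0.65116)
T(W, s) = 0 (T(W, s) = sqrt(0) = 0)
(T(0, -4) + t)*L(3) = (0 - 28/43)*(-7 - 1*3) = -28*(-7 - 3)/43 = -28/43*(-10) = 280/43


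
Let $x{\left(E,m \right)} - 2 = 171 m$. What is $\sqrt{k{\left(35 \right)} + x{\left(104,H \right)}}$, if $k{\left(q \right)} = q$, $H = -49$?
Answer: $i \sqrt{8342} \approx 91.335 i$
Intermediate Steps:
$x{\left(E,m \right)} = 2 + 171 m$
$\sqrt{k{\left(35 \right)} + x{\left(104,H \right)}} = \sqrt{35 + \left(2 + 171 \left(-49\right)\right)} = \sqrt{35 + \left(2 - 8379\right)} = \sqrt{35 - 8377} = \sqrt{-8342} = i \sqrt{8342}$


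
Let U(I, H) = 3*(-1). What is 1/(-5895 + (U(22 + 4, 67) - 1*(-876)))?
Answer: -1/5022 ≈ -0.00019912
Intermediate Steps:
U(I, H) = -3
1/(-5895 + (U(22 + 4, 67) - 1*(-876))) = 1/(-5895 + (-3 - 1*(-876))) = 1/(-5895 + (-3 + 876)) = 1/(-5895 + 873) = 1/(-5022) = -1/5022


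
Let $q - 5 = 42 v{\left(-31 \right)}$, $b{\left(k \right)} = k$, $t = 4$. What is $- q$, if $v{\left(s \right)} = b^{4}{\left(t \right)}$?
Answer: $-10757$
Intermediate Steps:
$v{\left(s \right)} = 256$ ($v{\left(s \right)} = 4^{4} = 256$)
$q = 10757$ ($q = 5 + 42 \cdot 256 = 5 + 10752 = 10757$)
$- q = \left(-1\right) 10757 = -10757$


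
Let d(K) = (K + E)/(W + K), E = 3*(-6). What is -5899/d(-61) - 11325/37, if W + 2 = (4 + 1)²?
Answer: -9188669/2923 ≈ -3143.6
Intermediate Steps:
W = 23 (W = -2 + (4 + 1)² = -2 + 5² = -2 + 25 = 23)
E = -18
d(K) = (-18 + K)/(23 + K) (d(K) = (K - 18)/(23 + K) = (-18 + K)/(23 + K))
-5899/d(-61) - 11325/37 = -5899*(23 - 61)/(-18 - 61) - 11325/37 = -5899/(-79/(-38)) - 11325*1/37 = -5899/((-1/38*(-79))) - 11325/37 = -5899/79/38 - 11325/37 = -5899*38/79 - 11325/37 = -224162/79 - 11325/37 = -9188669/2923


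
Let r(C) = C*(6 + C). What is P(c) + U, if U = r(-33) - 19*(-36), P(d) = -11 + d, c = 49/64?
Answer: 100145/64 ≈ 1564.8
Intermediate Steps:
c = 49/64 (c = 49*(1/64) = 49/64 ≈ 0.76563)
U = 1575 (U = -33*(6 - 33) - 19*(-36) = -33*(-27) + 684 = 891 + 684 = 1575)
P(c) + U = (-11 + 49/64) + 1575 = -655/64 + 1575 = 100145/64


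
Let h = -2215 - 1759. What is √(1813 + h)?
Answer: I*√2161 ≈ 46.487*I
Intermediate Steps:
h = -3974
√(1813 + h) = √(1813 - 3974) = √(-2161) = I*√2161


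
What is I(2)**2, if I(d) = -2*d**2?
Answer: 64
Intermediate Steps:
I(2)**2 = (-2*2**2)**2 = (-2*4)**2 = (-8)**2 = 64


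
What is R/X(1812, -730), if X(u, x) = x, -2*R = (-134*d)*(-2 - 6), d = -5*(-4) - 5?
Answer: 804/73 ≈ 11.014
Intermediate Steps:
d = 15 (d = 20 - 5 = 15)
R = -8040 (R = -(-134*15)*(-2 - 6)/2 = -(-1005)*(-8) = -1/2*16080 = -8040)
R/X(1812, -730) = -8040/(-730) = -8040*(-1/730) = 804/73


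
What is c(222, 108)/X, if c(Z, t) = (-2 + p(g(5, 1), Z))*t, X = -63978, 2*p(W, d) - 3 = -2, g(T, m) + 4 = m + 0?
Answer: 27/10663 ≈ 0.0025321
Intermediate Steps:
g(T, m) = -4 + m (g(T, m) = -4 + (m + 0) = -4 + m)
p(W, d) = ½ (p(W, d) = 3/2 + (½)*(-2) = 3/2 - 1 = ½)
c(Z, t) = -3*t/2 (c(Z, t) = (-2 + ½)*t = -3*t/2)
c(222, 108)/X = -3/2*108/(-63978) = -162*(-1/63978) = 27/10663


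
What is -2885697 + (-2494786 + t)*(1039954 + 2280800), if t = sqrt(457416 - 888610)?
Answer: -8284573474341 + 3320754*I*sqrt(431194) ≈ -8.2846e+12 + 2.1806e+9*I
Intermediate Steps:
t = I*sqrt(431194) (t = sqrt(-431194) = I*sqrt(431194) ≈ 656.65*I)
-2885697 + (-2494786 + t)*(1039954 + 2280800) = -2885697 + (-2494786 + I*sqrt(431194))*(1039954 + 2280800) = -2885697 + (-2494786 + I*sqrt(431194))*3320754 = -2885697 + (-8284570588644 + 3320754*I*sqrt(431194)) = -8284573474341 + 3320754*I*sqrt(431194)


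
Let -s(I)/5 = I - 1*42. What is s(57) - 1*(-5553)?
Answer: 5478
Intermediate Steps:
s(I) = 210 - 5*I (s(I) = -5*(I - 1*42) = -5*(I - 42) = -5*(-42 + I) = 210 - 5*I)
s(57) - 1*(-5553) = (210 - 5*57) - 1*(-5553) = (210 - 285) + 5553 = -75 + 5553 = 5478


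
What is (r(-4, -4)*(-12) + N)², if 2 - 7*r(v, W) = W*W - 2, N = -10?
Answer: 5476/49 ≈ 111.76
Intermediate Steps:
r(v, W) = 4/7 - W²/7 (r(v, W) = 2/7 - (W*W - 2)/7 = 2/7 - (W² - 2)/7 = 2/7 - (-2 + W²)/7 = 2/7 + (2/7 - W²/7) = 4/7 - W²/7)
(r(-4, -4)*(-12) + N)² = ((4/7 - ⅐*(-4)²)*(-12) - 10)² = ((4/7 - ⅐*16)*(-12) - 10)² = ((4/7 - 16/7)*(-12) - 10)² = (-12/7*(-12) - 10)² = (144/7 - 10)² = (74/7)² = 5476/49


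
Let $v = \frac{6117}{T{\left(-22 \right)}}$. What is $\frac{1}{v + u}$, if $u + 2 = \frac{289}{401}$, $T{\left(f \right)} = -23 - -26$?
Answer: $\frac{401}{817126} \approx 0.00049074$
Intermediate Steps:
$T{\left(f \right)} = 3$ ($T{\left(f \right)} = -23 + 26 = 3$)
$u = - \frac{513}{401}$ ($u = -2 + \frac{289}{401} = - \frac{513}{401} \approx -1.2793$)
$v = 2039$ ($v = \frac{6117}{3} = 6117 \cdot \frac{1}{3} = 2039$)
$\frac{1}{v + u} = \frac{1}{2039 - \frac{513}{401}} = \frac{1}{\frac{817126}{401}} = \frac{401}{817126}$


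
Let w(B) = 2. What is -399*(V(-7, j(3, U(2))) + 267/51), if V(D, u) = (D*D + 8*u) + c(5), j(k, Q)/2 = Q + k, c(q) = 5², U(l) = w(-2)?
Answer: -1080093/17 ≈ -63535.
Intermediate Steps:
U(l) = 2
c(q) = 25
j(k, Q) = 2*Q + 2*k (j(k, Q) = 2*(Q + k) = 2*Q + 2*k)
V(D, u) = 25 + D² + 8*u (V(D, u) = (D*D + 8*u) + 25 = (D² + 8*u) + 25 = 25 + D² + 8*u)
-399*(V(-7, j(3, U(2))) + 267/51) = -399*((25 + (-7)² + 8*(2*2 + 2*3)) + 267/51) = -399*((25 + 49 + 8*(4 + 6)) + 267*(1/51)) = -399*((25 + 49 + 8*10) + 89/17) = -399*((25 + 49 + 80) + 89/17) = -399*(154 + 89/17) = -399*2707/17 = -1080093/17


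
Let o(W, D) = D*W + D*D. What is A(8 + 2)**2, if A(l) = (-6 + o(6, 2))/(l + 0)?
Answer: 1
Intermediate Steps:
o(W, D) = D**2 + D*W (o(W, D) = D*W + D**2 = D**2 + D*W)
A(l) = 10/l (A(l) = (-6 + 2*(2 + 6))/(l + 0) = (-6 + 2*8)/l = (-6 + 16)/l = 10/l)
A(8 + 2)**2 = (10/(8 + 2))**2 = (10/10)**2 = (10*(1/10))**2 = 1**2 = 1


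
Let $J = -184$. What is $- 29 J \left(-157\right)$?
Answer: $-837752$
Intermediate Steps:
$- 29 J \left(-157\right) = \left(-29\right) \left(-184\right) \left(-157\right) = 5336 \left(-157\right) = -837752$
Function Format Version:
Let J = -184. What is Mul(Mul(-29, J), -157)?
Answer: -837752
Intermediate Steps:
Mul(Mul(-29, J), -157) = Mul(Mul(-29, -184), -157) = Mul(5336, -157) = -837752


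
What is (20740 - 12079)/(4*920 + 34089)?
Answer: 8661/37769 ≈ 0.22932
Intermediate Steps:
(20740 - 12079)/(4*920 + 34089) = 8661/(3680 + 34089) = 8661/37769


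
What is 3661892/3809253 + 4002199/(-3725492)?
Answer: -1603039196483/14191341577476 ≈ -0.11296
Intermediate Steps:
3661892/3809253 + 4002199/(-3725492) = 3661892*(1/3809253) + 4002199*(-1/3725492) = 3661892/3809253 - 4002199/3725492 = -1603039196483/14191341577476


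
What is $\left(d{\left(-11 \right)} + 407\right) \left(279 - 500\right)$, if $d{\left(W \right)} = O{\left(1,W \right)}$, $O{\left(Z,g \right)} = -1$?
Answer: $-89726$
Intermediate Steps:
$d{\left(W \right)} = -1$
$\left(d{\left(-11 \right)} + 407\right) \left(279 - 500\right) = \left(-1 + 407\right) \left(279 - 500\right) = 406 \left(-221\right) = -89726$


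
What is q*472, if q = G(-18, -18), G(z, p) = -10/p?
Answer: 2360/9 ≈ 262.22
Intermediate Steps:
q = 5/9 (q = -10/(-18) = -10*(-1/18) = 5/9 ≈ 0.55556)
q*472 = (5/9)*472 = 2360/9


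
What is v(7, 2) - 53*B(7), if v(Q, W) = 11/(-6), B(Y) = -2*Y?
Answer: 4441/6 ≈ 740.17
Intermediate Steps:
v(Q, W) = -11/6 (v(Q, W) = 11*(-⅙) = -11/6)
v(7, 2) - 53*B(7) = -11/6 - (-106)*7 = -11/6 - 53*(-14) = -11/6 + 742 = 4441/6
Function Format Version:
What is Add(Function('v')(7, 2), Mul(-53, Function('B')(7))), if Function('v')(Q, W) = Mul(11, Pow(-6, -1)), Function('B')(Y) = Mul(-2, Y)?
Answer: Rational(4441, 6) ≈ 740.17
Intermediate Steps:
Function('v')(Q, W) = Rational(-11, 6) (Function('v')(Q, W) = Mul(11, Rational(-1, 6)) = Rational(-11, 6))
Add(Function('v')(7, 2), Mul(-53, Function('B')(7))) = Add(Rational(-11, 6), Mul(-53, Mul(-2, 7))) = Add(Rational(-11, 6), Mul(-53, -14)) = Add(Rational(-11, 6), 742) = Rational(4441, 6)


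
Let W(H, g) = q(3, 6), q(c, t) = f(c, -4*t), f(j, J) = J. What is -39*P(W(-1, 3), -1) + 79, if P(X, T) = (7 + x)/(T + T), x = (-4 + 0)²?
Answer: 1055/2 ≈ 527.50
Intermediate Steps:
x = 16 (x = (-4)² = 16)
q(c, t) = -4*t
W(H, g) = -24 (W(H, g) = -4*6 = -24)
P(X, T) = 23/(2*T) (P(X, T) = (7 + 16)/(T + T) = 23/((2*T)) = 23*(1/(2*T)) = 23/(2*T))
-39*P(W(-1, 3), -1) + 79 = -897/(2*(-1)) + 79 = -897*(-1)/2 + 79 = -39*(-23/2) + 79 = 897/2 + 79 = 1055/2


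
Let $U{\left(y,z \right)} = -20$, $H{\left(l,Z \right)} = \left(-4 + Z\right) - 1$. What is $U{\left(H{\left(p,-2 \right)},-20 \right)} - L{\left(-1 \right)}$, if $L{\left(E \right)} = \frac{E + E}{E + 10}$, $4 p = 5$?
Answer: $- \frac{178}{9} \approx -19.778$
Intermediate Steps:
$p = \frac{5}{4}$ ($p = \frac{1}{4} \cdot 5 = \frac{5}{4} \approx 1.25$)
$H{\left(l,Z \right)} = -5 + Z$
$L{\left(E \right)} = \frac{2 E}{10 + E}$
$U{\left(H{\left(p,-2 \right)},-20 \right)} - L{\left(-1 \right)} = -20 - 2 \left(-1\right) \frac{1}{10 - 1} = -20 - 2 \left(-1\right) \frac{1}{9} = -20 - - \frac{2}{9} = -20 + \frac{2}{9} = - \frac{178}{9}$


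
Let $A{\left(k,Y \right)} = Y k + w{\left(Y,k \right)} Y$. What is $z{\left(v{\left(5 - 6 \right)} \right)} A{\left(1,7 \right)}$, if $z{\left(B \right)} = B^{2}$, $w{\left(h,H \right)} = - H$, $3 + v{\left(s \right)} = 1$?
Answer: $0$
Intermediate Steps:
$v{\left(s \right)} = -2$ ($v{\left(s \right)} = -3 + 1 = -2$)
$A{\left(k,Y \right)} = 0$ ($A{\left(k,Y \right)} = Y k + - k Y = Y k - Y k = 0$)
$z{\left(v{\left(5 - 6 \right)} \right)} A{\left(1,7 \right)} = \left(-2\right)^{2} \cdot 0 = 4 \cdot 0 = 0$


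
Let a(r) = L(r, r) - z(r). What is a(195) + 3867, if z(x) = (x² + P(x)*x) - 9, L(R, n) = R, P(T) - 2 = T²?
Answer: -7449219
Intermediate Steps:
P(T) = 2 + T²
z(x) = -9 + x² + x*(2 + x²) (z(x) = (x² + (2 + x²)*x) - 9 = (x² + x*(2 + x²)) - 9 = -9 + x² + x*(2 + x²))
a(r) = 9 + r - r² - r*(2 + r²) (a(r) = r - (-9 + r² + r*(2 + r²)) = r + (9 - r² - r*(2 + r²)) = 9 + r - r² - r*(2 + r²))
a(195) + 3867 = (9 - 1*195 - 1*195² - 1*195³) + 3867 = (9 - 195 - 1*38025 - 1*7414875) + 3867 = (9 - 195 - 38025 - 7414875) + 3867 = -7453086 + 3867 = -7449219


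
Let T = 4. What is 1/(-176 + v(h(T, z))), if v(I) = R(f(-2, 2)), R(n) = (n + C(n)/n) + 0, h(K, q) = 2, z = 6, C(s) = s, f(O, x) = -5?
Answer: -1/180 ≈ -0.0055556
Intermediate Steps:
R(n) = 1 + n (R(n) = (n + n/n) + 0 = (n + 1) + 0 = (1 + n) + 0 = 1 + n)
v(I) = -4 (v(I) = 1 - 5 = -4)
1/(-176 + v(h(T, z))) = 1/(-176 - 4) = 1/(-180) = -1/180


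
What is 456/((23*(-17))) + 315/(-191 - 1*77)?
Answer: -245373/104788 ≈ -2.3416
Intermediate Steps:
456/((23*(-17))) + 315/(-191 - 1*77) = 456/(-391) + 315/(-191 - 77) = 456*(-1/391) + 315/(-268) = -456/391 + 315*(-1/268) = -456/391 - 315/268 = -245373/104788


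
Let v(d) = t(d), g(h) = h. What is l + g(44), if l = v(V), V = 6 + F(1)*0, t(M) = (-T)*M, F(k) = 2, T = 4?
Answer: 20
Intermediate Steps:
t(M) = -4*M (t(M) = (-1*4)*M = -4*M)
V = 6 (V = 6 + 2*0 = 6 + 0 = 6)
v(d) = -4*d
l = -24 (l = -4*6 = -24)
l + g(44) = -24 + 44 = 20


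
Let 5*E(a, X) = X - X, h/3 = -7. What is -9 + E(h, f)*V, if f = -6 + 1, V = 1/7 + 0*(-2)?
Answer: -9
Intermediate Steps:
h = -21 (h = 3*(-7) = -21)
V = 1/7 (V = 1/7 + 0 = 1/7 ≈ 0.14286)
f = -5
E(a, X) = 0 (E(a, X) = (X - X)/5 = (1/5)*0 = 0)
-9 + E(h, f)*V = -9 + 0*(1/7) = -9 + 0 = -9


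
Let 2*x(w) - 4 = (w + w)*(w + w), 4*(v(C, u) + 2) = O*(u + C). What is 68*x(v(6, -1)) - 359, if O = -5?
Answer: 18067/2 ≈ 9033.5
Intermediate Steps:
v(C, u) = -2 - 5*C/4 - 5*u/4 (v(C, u) = -2 + (-5*(u + C))/4 = -2 + (-5*(C + u))/4 = -2 + (-5*C - 5*u)/4 = -2 + (-5*C/4 - 5*u/4) = -2 - 5*C/4 - 5*u/4)
x(w) = 2 + 2*w² (x(w) = 2 + ((w + w)*(w + w))/2 = 2 + ((2*w)*(2*w))/2 = 2 + (4*w²)/2 = 2 + 2*w²)
68*x(v(6, -1)) - 359 = 68*(2 + 2*(-2 - 5/4*6 - 5/4*(-1))²) - 359 = 68*(2 + 2*(-2 - 15/2 + 5/4)²) - 359 = 68*(2 + 2*(-33/4)²) - 359 = 68*(2 + 2*(1089/16)) - 359 = 68*(2 + 1089/8) - 359 = 68*(1105/8) - 359 = 18785/2 - 359 = 18067/2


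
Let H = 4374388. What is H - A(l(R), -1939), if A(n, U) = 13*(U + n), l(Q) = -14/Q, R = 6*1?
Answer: 13198876/3 ≈ 4.3996e+6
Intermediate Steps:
R = 6
A(n, U) = 13*U + 13*n
H - A(l(R), -1939) = 4374388 - (13*(-1939) + 13*(-14/6)) = 4374388 - (-25207 + 13*(-14*⅙)) = 4374388 - (-25207 + 13*(-7/3)) = 4374388 - (-25207 - 91/3) = 4374388 - 1*(-75712/3) = 4374388 + 75712/3 = 13198876/3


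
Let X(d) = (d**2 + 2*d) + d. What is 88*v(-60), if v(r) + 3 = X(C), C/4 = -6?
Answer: 44088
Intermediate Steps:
C = -24 (C = 4*(-6) = -24)
X(d) = d**2 + 3*d
v(r) = 501 (v(r) = -3 - 24*(3 - 24) = -3 - 24*(-21) = -3 + 504 = 501)
88*v(-60) = 88*501 = 44088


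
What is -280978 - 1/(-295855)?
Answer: -83128746189/295855 ≈ -2.8098e+5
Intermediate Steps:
-280978 - 1/(-295855) = -280978 - 1*(-1/295855) = -280978 + 1/295855 = -83128746189/295855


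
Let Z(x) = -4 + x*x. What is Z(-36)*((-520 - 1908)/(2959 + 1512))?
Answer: -184528/263 ≈ -701.63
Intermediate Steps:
Z(x) = -4 + x²
Z(-36)*((-520 - 1908)/(2959 + 1512)) = (-4 + (-36)²)*((-520 - 1908)/(2959 + 1512)) = (-4 + 1296)*(-2428/4471) = 1292*(-2428*1/4471) = 1292*(-2428/4471) = -184528/263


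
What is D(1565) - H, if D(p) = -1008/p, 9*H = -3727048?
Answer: 5832821048/14085 ≈ 4.1412e+5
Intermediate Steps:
H = -3727048/9 (H = (1/9)*(-3727048) = -3727048/9 ≈ -4.1412e+5)
D(1565) - H = -1008/1565 - 1*(-3727048/9) = -1008*1/1565 + 3727048/9 = -1008/1565 + 3727048/9 = 5832821048/14085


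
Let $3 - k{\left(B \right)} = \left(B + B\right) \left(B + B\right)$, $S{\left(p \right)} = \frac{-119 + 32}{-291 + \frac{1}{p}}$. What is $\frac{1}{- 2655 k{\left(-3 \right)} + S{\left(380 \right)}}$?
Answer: $\frac{110579}{9688412145} \approx 1.1414 \cdot 10^{-5}$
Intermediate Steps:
$S{\left(p \right)} = - \frac{87}{-291 + \frac{1}{p}}$
$k{\left(B \right)} = 3 - 4 B^{2}$ ($k{\left(B \right)} = 3 - \left(B + B\right) \left(B + B\right) = 3 - 2 B 2 B = 3 - 4 B^{2}$)
$\frac{1}{- 2655 k{\left(-3 \right)} + S{\left(380 \right)}} = \frac{1}{- 2655 \left(3 - 4 \left(-3\right)^{2}\right) + 87 \cdot 380 \frac{1}{-1 + 291 \cdot 380}} = \frac{1}{- 2655 \left(3 - 36\right) + 87 \cdot 380 \frac{1}{-1 + 110580}} = \frac{1}{- 2655 \left(3 - 36\right) + 87 \cdot 380 \cdot \frac{1}{110579}} = \frac{1}{\left(-2655\right) \left(-33\right) + 87 \cdot 380 \cdot \frac{1}{110579}} = \frac{1}{87615 + \frac{33060}{110579}} = \frac{1}{\frac{9688412145}{110579}} = \frac{110579}{9688412145}$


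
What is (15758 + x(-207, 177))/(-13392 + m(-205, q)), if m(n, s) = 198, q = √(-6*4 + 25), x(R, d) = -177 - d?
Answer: -7702/6597 ≈ -1.1675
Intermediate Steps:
q = 1 (q = √(-24 + 25) = √1 = 1)
(15758 + x(-207, 177))/(-13392 + m(-205, q)) = (15758 + (-177 - 1*177))/(-13392 + 198) = (15758 + (-177 - 177))/(-13194) = (15758 - 354)*(-1/13194) = 15404*(-1/13194) = -7702/6597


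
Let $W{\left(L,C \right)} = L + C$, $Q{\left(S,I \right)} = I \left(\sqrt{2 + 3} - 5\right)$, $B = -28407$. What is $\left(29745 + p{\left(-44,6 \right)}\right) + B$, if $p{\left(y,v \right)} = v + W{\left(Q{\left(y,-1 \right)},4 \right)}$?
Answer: $1353 - \sqrt{5} \approx 1350.8$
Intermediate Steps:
$Q{\left(S,I \right)} = I \left(-5 + \sqrt{5}\right)$ ($Q{\left(S,I \right)} = I \left(\sqrt{5} - 5\right) = I \left(-5 + \sqrt{5}\right)$)
$W{\left(L,C \right)} = C + L$
$p{\left(y,v \right)} = 9 + v - \sqrt{5}$ ($p{\left(y,v \right)} = v + \left(4 - \left(-5 + \sqrt{5}\right)\right) = v + \left(4 + \left(5 - \sqrt{5}\right)\right) = v + \left(9 - \sqrt{5}\right) = 9 + v - \sqrt{5}$)
$\left(29745 + p{\left(-44,6 \right)}\right) + B = \left(29745 + \left(9 + 6 - \sqrt{5}\right)\right) - 28407 = \left(29745 + \left(15 - \sqrt{5}\right)\right) - 28407 = \left(29760 - \sqrt{5}\right) - 28407 = 1353 - \sqrt{5}$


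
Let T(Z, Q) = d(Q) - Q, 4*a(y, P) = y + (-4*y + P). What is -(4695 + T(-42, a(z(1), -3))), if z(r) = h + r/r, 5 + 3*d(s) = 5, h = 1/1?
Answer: -18789/4 ≈ -4697.3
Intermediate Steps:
h = 1
d(s) = 0 (d(s) = -5/3 + (1/3)*5 = -5/3 + 5/3 = 0)
z(r) = 2 (z(r) = 1 + r/r = 1 + 1 = 2)
a(y, P) = -3*y/4 + P/4 (a(y, P) = (y + (-4*y + P))/4 = (y + (P - 4*y))/4 = (P - 3*y)/4 = -3*y/4 + P/4)
T(Z, Q) = -Q (T(Z, Q) = 0 - Q = -Q)
-(4695 + T(-42, a(z(1), -3))) = -(4695 - (-3/4*2 + (1/4)*(-3))) = -(4695 - (-3/2 - 3/4)) = -(4695 - 1*(-9/4)) = -(4695 + 9/4) = -1*18789/4 = -18789/4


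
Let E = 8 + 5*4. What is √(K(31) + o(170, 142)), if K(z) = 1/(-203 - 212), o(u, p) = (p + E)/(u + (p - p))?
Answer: 3*√19090/415 ≈ 0.99879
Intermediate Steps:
E = 28 (E = 8 + 20 = 28)
o(u, p) = (28 + p)/u (o(u, p) = (p + 28)/(u + (p - p)) = (28 + p)/(u + 0) = (28 + p)/u)
K(z) = -1/415 (K(z) = 1/(-415) = -1/415)
√(K(31) + o(170, 142)) = √(-1/415 + (28 + 142)/170) = √(-1/415 + (1/170)*170) = √(-1/415 + 1) = √(414/415) = 3*√19090/415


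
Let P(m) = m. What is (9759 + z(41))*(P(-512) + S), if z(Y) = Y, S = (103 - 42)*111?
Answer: 61338200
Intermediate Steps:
S = 6771 (S = 61*111 = 6771)
(9759 + z(41))*(P(-512) + S) = (9759 + 41)*(-512 + 6771) = 9800*6259 = 61338200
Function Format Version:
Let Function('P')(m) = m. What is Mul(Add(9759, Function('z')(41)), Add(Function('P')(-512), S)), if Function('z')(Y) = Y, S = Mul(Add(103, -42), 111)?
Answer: 61338200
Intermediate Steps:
S = 6771 (S = Mul(61, 111) = 6771)
Mul(Add(9759, Function('z')(41)), Add(Function('P')(-512), S)) = Mul(Add(9759, 41), Add(-512, 6771)) = Mul(9800, 6259) = 61338200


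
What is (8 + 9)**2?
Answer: 289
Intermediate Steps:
(8 + 9)**2 = 17**2 = 289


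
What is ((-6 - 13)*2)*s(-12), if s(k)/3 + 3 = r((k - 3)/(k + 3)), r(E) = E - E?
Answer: 342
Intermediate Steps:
r(E) = 0
s(k) = -9 (s(k) = -9 + 3*0 = -9 + 0 = -9)
((-6 - 13)*2)*s(-12) = ((-6 - 13)*2)*(-9) = -19*2*(-9) = -38*(-9) = 342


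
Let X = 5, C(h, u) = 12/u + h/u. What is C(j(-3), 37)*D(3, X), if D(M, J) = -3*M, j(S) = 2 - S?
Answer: -153/37 ≈ -4.1351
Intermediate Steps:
C(j(-3), 37)*D(3, X) = ((12 + (2 - 1*(-3)))/37)*(-3*3) = ((12 + (2 + 3))/37)*(-9) = ((12 + 5)/37)*(-9) = ((1/37)*17)*(-9) = (17/37)*(-9) = -153/37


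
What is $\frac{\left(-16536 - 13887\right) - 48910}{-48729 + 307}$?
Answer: $\frac{79333}{48422} \approx 1.6384$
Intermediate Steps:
$\frac{\left(-16536 - 13887\right) - 48910}{-48729 + 307} = \frac{-30423 - 48910}{-48422} = \left(-79333\right) \left(- \frac{1}{48422}\right) = \frac{79333}{48422}$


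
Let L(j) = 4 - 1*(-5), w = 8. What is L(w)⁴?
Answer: 6561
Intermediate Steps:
L(j) = 9 (L(j) = 4 + 5 = 9)
L(w)⁴ = 9⁴ = 6561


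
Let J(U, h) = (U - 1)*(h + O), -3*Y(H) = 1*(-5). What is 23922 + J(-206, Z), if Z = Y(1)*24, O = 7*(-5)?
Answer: 22887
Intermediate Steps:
Y(H) = 5/3 (Y(H) = -(-5)/3 = -1/3*(-5) = 5/3)
O = -35
Z = 40 (Z = (5/3)*24 = 40)
J(U, h) = (-1 + U)*(-35 + h) (J(U, h) = (U - 1)*(h - 35) = (-1 + U)*(-35 + h))
23922 + J(-206, Z) = 23922 + (35 - 1*40 - 35*(-206) - 206*40) = 23922 + (35 - 40 + 7210 - 8240) = 23922 - 1035 = 22887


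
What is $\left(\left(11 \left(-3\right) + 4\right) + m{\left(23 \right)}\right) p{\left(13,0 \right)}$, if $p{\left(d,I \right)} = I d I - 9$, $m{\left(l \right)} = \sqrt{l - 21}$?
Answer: $261 - 9 \sqrt{2} \approx 248.27$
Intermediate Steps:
$m{\left(l \right)} = \sqrt{-21 + l}$
$p{\left(d,I \right)} = -9 + d I^{2}$ ($p{\left(d,I \right)} = d I^{2} - 9 = -9 + d I^{2}$)
$\left(\left(11 \left(-3\right) + 4\right) + m{\left(23 \right)}\right) p{\left(13,0 \right)} = \left(\left(11 \left(-3\right) + 4\right) + \sqrt{-21 + 23}\right) \left(-9 + 13 \cdot 0^{2}\right) = \left(\left(-33 + 4\right) + \sqrt{2}\right) \left(-9 + 13 \cdot 0\right) = \left(-29 + \sqrt{2}\right) \left(-9 + 0\right) = \left(-29 + \sqrt{2}\right) \left(-9\right) = 261 - 9 \sqrt{2}$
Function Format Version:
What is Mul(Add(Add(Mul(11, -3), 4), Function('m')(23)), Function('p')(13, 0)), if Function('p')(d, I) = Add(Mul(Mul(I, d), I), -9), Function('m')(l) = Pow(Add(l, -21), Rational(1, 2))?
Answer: Add(261, Mul(-9, Pow(2, Rational(1, 2)))) ≈ 248.27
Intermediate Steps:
Function('m')(l) = Pow(Add(-21, l), Rational(1, 2))
Function('p')(d, I) = Add(-9, Mul(d, Pow(I, 2))) (Function('p')(d, I) = Add(Mul(d, Pow(I, 2)), -9) = Add(-9, Mul(d, Pow(I, 2))))
Mul(Add(Add(Mul(11, -3), 4), Function('m')(23)), Function('p')(13, 0)) = Mul(Add(Add(Mul(11, -3), 4), Pow(Add(-21, 23), Rational(1, 2))), Add(-9, Mul(13, Pow(0, 2)))) = Mul(Add(Add(-33, 4), Pow(2, Rational(1, 2))), Add(-9, Mul(13, 0))) = Mul(Add(-29, Pow(2, Rational(1, 2))), Add(-9, 0)) = Mul(Add(-29, Pow(2, Rational(1, 2))), -9) = Add(261, Mul(-9, Pow(2, Rational(1, 2))))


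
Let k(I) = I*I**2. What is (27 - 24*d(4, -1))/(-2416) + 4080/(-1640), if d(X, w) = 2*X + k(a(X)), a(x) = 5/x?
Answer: -1901961/792448 ≈ -2.4001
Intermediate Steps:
k(I) = I**3
d(X, w) = 2*X + 125/X**3 (d(X, w) = 2*X + (5/X)**3 = 2*X + 125/X**3)
(27 - 24*d(4, -1))/(-2416) + 4080/(-1640) = (27 - 24*(2*4 + 125/4**3))/(-2416) + 4080/(-1640) = (27 - 24*(8 + 125*(1/64)))*(-1/2416) + 4080*(-1/1640) = (27 - 24*(8 + 125/64))*(-1/2416) - 102/41 = (27 - 24*637/64)*(-1/2416) - 102/41 = (27 - 1911/8)*(-1/2416) - 102/41 = -1695/8*(-1/2416) - 102/41 = 1695/19328 - 102/41 = -1901961/792448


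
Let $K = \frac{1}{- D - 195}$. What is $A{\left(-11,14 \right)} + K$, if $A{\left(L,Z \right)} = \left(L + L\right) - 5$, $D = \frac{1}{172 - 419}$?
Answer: $- \frac{1300675}{48164} \approx -27.005$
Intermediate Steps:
$D = - \frac{1}{247}$ ($D = \frac{1}{172 - 419} = \frac{1}{-247} = - \frac{1}{247} \approx -0.0040486$)
$K = - \frac{247}{48164}$ ($K = \frac{1}{\left(-1\right) \left(- \frac{1}{247}\right) - 195} = \frac{1}{\frac{1}{247} - 195} = \frac{1}{- \frac{48164}{247}} = - \frac{247}{48164} \approx -0.0051283$)
$A{\left(L,Z \right)} = -5 + 2 L$ ($A{\left(L,Z \right)} = 2 L - 5 = -5 + 2 L$)
$A{\left(-11,14 \right)} + K = \left(-5 + 2 \left(-11\right)\right) - \frac{247}{48164} = \left(-5 - 22\right) - \frac{247}{48164} = -27 - \frac{247}{48164} = - \frac{1300675}{48164}$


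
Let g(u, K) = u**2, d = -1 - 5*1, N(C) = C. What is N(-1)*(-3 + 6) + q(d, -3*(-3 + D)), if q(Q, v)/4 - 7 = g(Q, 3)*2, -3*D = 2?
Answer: 313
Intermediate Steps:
D = -2/3 (D = -1/3*2 = -2/3 ≈ -0.66667)
d = -6 (d = -1 - 5 = -6)
q(Q, v) = 28 + 8*Q**2 (q(Q, v) = 28 + 4*(Q**2*2) = 28 + 4*(2*Q**2) = 28 + 8*Q**2)
N(-1)*(-3 + 6) + q(d, -3*(-3 + D)) = -(-3 + 6) + (28 + 8*(-6)**2) = -1*3 + (28 + 8*36) = -3 + (28 + 288) = -3 + 316 = 313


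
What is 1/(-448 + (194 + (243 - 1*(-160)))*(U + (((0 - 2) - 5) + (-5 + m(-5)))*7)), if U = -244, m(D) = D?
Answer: -1/217159 ≈ -4.6049e-6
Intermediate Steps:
1/(-448 + (194 + (243 - 1*(-160)))*(U + (((0 - 2) - 5) + (-5 + m(-5)))*7)) = 1/(-448 + (194 + (243 - 1*(-160)))*(-244 + (((0 - 2) - 5) + (-5 - 5))*7)) = 1/(-448 + (194 + (243 + 160))*(-244 + ((-2 - 5) - 10)*7)) = 1/(-448 + (194 + 403)*(-244 + (-7 - 10)*7)) = 1/(-448 + 597*(-244 - 17*7)) = 1/(-448 + 597*(-244 - 119)) = 1/(-448 + 597*(-363)) = 1/(-448 - 216711) = 1/(-217159) = -1/217159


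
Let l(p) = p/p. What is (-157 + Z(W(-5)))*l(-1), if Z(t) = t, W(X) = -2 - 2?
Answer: -161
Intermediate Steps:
W(X) = -4
l(p) = 1
(-157 + Z(W(-5)))*l(-1) = (-157 - 4)*1 = -161*1 = -161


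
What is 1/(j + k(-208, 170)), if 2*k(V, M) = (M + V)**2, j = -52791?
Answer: -1/52069 ≈ -1.9205e-5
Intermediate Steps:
k(V, M) = (M + V)**2/2
1/(j + k(-208, 170)) = 1/(-52791 + (170 - 208)**2/2) = 1/(-52791 + (1/2)*(-38)**2) = 1/(-52791 + (1/2)*1444) = 1/(-52791 + 722) = 1/(-52069) = -1/52069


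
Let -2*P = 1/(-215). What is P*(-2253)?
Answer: -2253/430 ≈ -5.2395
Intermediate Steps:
P = 1/430 (P = -½/(-215) = -½*(-1/215) = 1/430 ≈ 0.0023256)
P*(-2253) = (1/430)*(-2253) = -2253/430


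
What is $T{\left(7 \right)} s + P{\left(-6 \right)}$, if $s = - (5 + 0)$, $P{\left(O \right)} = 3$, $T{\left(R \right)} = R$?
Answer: $-32$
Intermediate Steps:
$s = -5$ ($s = \left(-1\right) 5 = -5$)
$T{\left(7 \right)} s + P{\left(-6 \right)} = 7 \left(-5\right) + 3 = -35 + 3 = -32$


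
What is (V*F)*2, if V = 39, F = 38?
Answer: 2964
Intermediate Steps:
(V*F)*2 = (39*38)*2 = 1482*2 = 2964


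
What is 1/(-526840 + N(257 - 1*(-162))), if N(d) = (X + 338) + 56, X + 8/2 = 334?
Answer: -1/526116 ≈ -1.9007e-6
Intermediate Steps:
X = 330 (X = -4 + 334 = 330)
N(d) = 724 (N(d) = (330 + 338) + 56 = 668 + 56 = 724)
1/(-526840 + N(257 - 1*(-162))) = 1/(-526840 + 724) = 1/(-526116) = -1/526116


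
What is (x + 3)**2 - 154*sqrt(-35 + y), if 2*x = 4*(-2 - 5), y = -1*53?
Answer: 121 - 308*I*sqrt(22) ≈ 121.0 - 1444.6*I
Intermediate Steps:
y = -53
x = -14 (x = (4*(-2 - 5))/2 = (4*(-7))/2 = (1/2)*(-28) = -14)
(x + 3)**2 - 154*sqrt(-35 + y) = (-14 + 3)**2 - 154*sqrt(-35 - 53) = (-11)**2 - 308*I*sqrt(22) = 121 - 308*I*sqrt(22)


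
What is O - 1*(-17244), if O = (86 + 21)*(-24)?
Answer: 14676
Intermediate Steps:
O = -2568 (O = 107*(-24) = -2568)
O - 1*(-17244) = -2568 - 1*(-17244) = -2568 + 17244 = 14676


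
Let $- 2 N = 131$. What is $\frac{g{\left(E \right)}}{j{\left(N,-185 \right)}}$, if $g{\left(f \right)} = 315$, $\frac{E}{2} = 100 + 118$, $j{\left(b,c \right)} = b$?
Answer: $- \frac{630}{131} \approx -4.8092$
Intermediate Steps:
$N = - \frac{131}{2}$ ($N = \left(- \frac{1}{2}\right) 131 = - \frac{131}{2} \approx -65.5$)
$E = 436$ ($E = 2 \left(100 + 118\right) = 2 \cdot 218 = 436$)
$\frac{g{\left(E \right)}}{j{\left(N,-185 \right)}} = \frac{315}{- \frac{131}{2}} = 315 \left(- \frac{2}{131}\right) = - \frac{630}{131}$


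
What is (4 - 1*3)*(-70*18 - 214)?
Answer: -1474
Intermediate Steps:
(4 - 1*3)*(-70*18 - 214) = (4 - 3)*(-1260 - 214) = 1*(-1474) = -1474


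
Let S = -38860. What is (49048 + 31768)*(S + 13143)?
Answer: -2078345072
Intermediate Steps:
(49048 + 31768)*(S + 13143) = (49048 + 31768)*(-38860 + 13143) = 80816*(-25717) = -2078345072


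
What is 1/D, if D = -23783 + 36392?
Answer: 1/12609 ≈ 7.9308e-5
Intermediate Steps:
D = 12609
1/D = 1/12609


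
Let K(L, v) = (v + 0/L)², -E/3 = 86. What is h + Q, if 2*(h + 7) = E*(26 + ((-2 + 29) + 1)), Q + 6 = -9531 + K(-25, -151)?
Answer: 6291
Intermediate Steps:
E = -258 (E = -3*86 = -258)
K(L, v) = v² (K(L, v) = (v + 0)² = v²)
Q = 13264 (Q = -6 + (-9531 + (-151)²) = -6 + (-9531 + 22801) = -6 + 13270 = 13264)
h = -6973 (h = -7 + (-258*(26 + ((-2 + 29) + 1)))/2 = -7 + (-258*(26 + (27 + 1)))/2 = -7 + (-258*(26 + 28))/2 = -7 + (-258*54)/2 = -7 + (½)*(-13932) = -7 - 6966 = -6973)
h + Q = -6973 + 13264 = 6291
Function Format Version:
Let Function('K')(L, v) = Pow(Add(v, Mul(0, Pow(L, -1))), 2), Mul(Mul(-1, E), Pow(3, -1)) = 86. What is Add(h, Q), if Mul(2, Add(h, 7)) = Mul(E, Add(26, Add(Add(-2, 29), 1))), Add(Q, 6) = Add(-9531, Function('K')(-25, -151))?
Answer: 6291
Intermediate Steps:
E = -258 (E = Mul(-3, 86) = -258)
Function('K')(L, v) = Pow(v, 2) (Function('K')(L, v) = Pow(Add(v, 0), 2) = Pow(v, 2))
Q = 13264 (Q = Add(-6, Add(-9531, Pow(-151, 2))) = Add(-6, Add(-9531, 22801)) = Add(-6, 13270) = 13264)
h = -6973 (h = Add(-7, Mul(Rational(1, 2), Mul(-258, Add(26, Add(Add(-2, 29), 1))))) = Add(-7, Mul(Rational(1, 2), Mul(-258, Add(26, Add(27, 1))))) = Add(-7, Mul(Rational(1, 2), Mul(-258, Add(26, 28)))) = Add(-7, Mul(Rational(1, 2), Mul(-258, 54))) = Add(-7, Mul(Rational(1, 2), -13932)) = Add(-7, -6966) = -6973)
Add(h, Q) = Add(-6973, 13264) = 6291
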